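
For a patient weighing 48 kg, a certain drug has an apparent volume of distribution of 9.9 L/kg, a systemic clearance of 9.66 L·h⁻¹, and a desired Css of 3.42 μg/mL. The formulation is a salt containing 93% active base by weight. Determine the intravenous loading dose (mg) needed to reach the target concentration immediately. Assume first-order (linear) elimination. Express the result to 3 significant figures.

1750 mg

Total Vd = 9.9 × 48 = 475.2 L
LD = Vd × C / S = 475.2 × 3.420 / 0.93 = 1748 mg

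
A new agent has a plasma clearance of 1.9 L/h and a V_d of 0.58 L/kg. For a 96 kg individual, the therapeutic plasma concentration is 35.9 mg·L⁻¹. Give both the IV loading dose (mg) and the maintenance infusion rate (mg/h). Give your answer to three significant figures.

Total Vd = 0.58 × 96 = 55.68 L
Loading: fill Vd to C_target → 55.68 L × 35.9 mg/L = 1999 mg
Maintenance: replace elimination → rate = CL × Css = 1.900 × 35.9 = 68.21 mg/h

(a) 2000 mg; (b) 68.2 mg/h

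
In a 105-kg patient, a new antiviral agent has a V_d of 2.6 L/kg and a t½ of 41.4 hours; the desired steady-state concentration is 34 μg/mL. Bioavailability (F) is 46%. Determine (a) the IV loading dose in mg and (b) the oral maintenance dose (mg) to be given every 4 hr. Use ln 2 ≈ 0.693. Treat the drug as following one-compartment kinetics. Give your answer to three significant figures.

(a) 9280 mg; (b) 1350 mg

Vd = 2.6 L/kg × 105 kg = 273.0 L
LD = Vd × C = 273.0 × 34 = 9282 mg
CL = 0.693 × Vd / t½ = 0.693 × 273.0 / 41.4 = 4.570 L/h
D = CL × Css × τ / F = 4.570 × 34 × 4 / 0.46 = 1351 mg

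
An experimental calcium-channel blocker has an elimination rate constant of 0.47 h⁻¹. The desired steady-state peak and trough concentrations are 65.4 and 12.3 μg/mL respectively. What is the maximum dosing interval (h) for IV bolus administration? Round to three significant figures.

3.56 h

Between IV bolus doses, concentration decays as C = C₀·e^(−kτ), so C_peak/C_trough = e^(kτ).
τ_max = ln(C_peak/C_trough) / k = ln(65.4/12.3) / 0.4700 = 1.671 / 0.4700 = 3.555 h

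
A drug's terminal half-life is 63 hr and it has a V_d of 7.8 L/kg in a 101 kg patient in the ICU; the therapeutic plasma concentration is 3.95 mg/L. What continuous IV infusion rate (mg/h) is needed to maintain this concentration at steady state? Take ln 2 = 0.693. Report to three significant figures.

Vd(total) = 101 kg × 7.8 L/kg = 787.8 L
CL = 0.693 × Vd / t½ = 0.693 × 787.8 / 63 = 8.666 L/h
Infusion rate = CL × Css = 8.666 × 3.95 = 34.23 mg/h

34.2 mg/h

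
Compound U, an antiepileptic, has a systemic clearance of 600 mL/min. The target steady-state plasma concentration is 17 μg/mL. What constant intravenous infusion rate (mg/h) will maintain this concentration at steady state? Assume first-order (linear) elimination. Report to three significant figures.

612 mg/h

Convert clearance: 600 mL/min × 60 min/h ÷ 1000 mL/L = 36.00 L/h
R₀ = 36.00 × 17 = 612.0 mg/h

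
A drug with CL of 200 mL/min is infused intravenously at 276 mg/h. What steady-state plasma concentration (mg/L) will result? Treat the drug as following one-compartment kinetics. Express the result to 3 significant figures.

Convert clearance: 200 mL/min × 60 min/h ÷ 1000 mL/L = 12.00 L/h
Css = rate / CL = 276 / 12.00 = 23.00 mg/L

23.0 mg/L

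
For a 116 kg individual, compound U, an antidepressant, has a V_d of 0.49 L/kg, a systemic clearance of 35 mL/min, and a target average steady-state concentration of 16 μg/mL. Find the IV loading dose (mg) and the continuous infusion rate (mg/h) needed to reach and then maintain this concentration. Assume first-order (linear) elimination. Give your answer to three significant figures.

Total Vd = 0.49 × 116 = 56.84 L
LD = Vd · C_target = 56.84 × 16 = 909.4 mg
CL = 35 mL/min × 60/1000 = 2.100 L/h
Infusion rate = 2.100 L/h × 16 mg/L = 33.60 mg/h

(a) 909 mg; (b) 33.6 mg/h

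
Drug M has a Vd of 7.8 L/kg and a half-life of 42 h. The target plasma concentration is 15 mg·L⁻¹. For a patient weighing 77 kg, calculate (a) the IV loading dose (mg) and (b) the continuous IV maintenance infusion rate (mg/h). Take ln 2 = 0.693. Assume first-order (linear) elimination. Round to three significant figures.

Total Vd = 7.8 × 77 = 600.6 L
LD = Vd × C = 600.6 × 15 = 9009 mg
CL = 0.693 × Vd / t½ = 0.693 × 600.6 / 42 = 9.910 L/h
Infusion rate = CL × Css = 9.910 × 15 = 148.7 mg/h

(a) 9010 mg; (b) 149 mg/h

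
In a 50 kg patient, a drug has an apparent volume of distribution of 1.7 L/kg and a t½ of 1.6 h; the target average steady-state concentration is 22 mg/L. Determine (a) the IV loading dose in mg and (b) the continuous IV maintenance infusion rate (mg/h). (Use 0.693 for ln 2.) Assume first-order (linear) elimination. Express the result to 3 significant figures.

Total Vd = 1.7 × 50 = 85.00 L
LD = Vd × C = 85.00 × 22 = 1870 mg
CL = 0.693 × Vd / t½ = 0.693 × 85.00 / 1.6 = 36.82 L/h
Infusion rate = CL × Css = 36.82 × 22 = 810.0 mg/h

(a) 1870 mg; (b) 810 mg/h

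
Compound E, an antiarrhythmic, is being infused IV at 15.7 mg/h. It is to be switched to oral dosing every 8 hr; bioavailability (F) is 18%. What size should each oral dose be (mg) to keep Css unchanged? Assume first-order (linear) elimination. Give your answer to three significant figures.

To maintain the same Css, the systemic dosing rate must be unchanged: F·D/τ = infusion rate.
D = rate × τ / F = 15.7 × 8 / 0.18 = 697.8 mg

698 mg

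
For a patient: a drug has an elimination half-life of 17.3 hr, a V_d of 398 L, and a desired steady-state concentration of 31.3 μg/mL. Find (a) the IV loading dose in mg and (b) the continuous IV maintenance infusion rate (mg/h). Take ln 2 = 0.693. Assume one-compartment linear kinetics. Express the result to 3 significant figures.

(a) 12500 mg; (b) 499 mg/h

LD = Vd × C = 398.0 × 31.3 = 12460 mg
CL = 0.693 × Vd / t½ = 0.693 × 398.0 / 17.3 = 15.94 L/h
Infusion rate = CL × Css = 15.94 × 31.3 = 498.9 mg/h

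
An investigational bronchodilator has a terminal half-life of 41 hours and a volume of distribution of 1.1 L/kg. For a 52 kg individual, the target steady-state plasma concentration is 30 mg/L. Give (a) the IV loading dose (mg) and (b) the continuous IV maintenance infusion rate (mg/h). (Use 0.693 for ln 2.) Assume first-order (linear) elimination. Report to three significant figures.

(a) 1720 mg; (b) 29.0 mg/h

Vd(total) = 52 kg × 1.1 L/kg = 57.20 L
LD = Vd × C = 57.20 × 30 = 1716 mg
CL = 0.693 × Vd / t½ = 0.693 × 57.20 / 41 = 0.9668 L/h
Infusion rate = CL × Css = 0.9668 × 30 = 29.00 mg/h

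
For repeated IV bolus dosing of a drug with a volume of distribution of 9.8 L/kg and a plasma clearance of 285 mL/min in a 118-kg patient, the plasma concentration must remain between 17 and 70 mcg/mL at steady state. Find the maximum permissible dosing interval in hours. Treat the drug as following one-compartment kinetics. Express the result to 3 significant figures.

Vd = 9.8 L/kg × 118 kg = 1156 L
Convert clearance: 285 mL/min × 60 min/h ÷ 1000 mL/L = 17.10 L/h
k = CL / Vd = 17.10 / 1156 = 0.01479 h⁻¹
Between IV bolus doses, concentration decays as C = C₀·e^(−kτ), so C_peak/C_trough = e^(kτ).
τ_max = ln(C_peak/C_trough) / k = ln(70/17) / 0.01479 = 1.415 / 0.01479 = 95.67 h

95.7 h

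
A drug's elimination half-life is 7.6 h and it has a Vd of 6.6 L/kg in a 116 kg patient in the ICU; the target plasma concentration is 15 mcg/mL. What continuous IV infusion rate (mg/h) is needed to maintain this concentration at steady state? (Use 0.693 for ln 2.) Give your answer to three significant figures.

Total Vd = 6.6 × 116 = 765.6 L
k = 0.693/7.6 = 0.09118 h⁻¹, so CL = k·Vd = 0.09118 × 765.6 = 69.81 L/h
Infusion rate = CL × Css = 69.81 × 15 = 1047 mg/h

1050 mg/h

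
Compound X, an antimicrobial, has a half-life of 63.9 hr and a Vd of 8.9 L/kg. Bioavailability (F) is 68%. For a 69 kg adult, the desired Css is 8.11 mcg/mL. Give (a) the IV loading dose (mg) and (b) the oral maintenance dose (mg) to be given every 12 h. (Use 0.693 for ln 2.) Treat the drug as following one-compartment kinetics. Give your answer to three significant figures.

Total Vd = 8.9 × 69 = 614.1 L
LD = Vd × C = 614.1 × 8.11 = 4980 mg
CL = 0.693 × Vd / t½ = 0.693 × 614.1 / 63.9 = 6.660 L/h
D = CL × Css × τ / F = 6.660 × 8.11 × 12 / 0.68 = 953.2 mg

(a) 4980 mg; (b) 953 mg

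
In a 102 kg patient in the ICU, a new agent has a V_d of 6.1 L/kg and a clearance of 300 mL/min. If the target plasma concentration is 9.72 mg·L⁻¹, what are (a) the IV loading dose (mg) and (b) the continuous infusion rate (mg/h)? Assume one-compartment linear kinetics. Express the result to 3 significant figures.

Vd = 6.1 L/kg × 102 kg = 622.2 L
Loading dose = Vd × C = 622.2 × 9.72 = 6048 mg
CL = 300 mL/min = 300 × 0.06 = 18.00 L/h
Maintenance: replace elimination → rate = CL × Css = 18.00 × 9.72 = 175.0 mg/h

(a) 6050 mg; (b) 175 mg/h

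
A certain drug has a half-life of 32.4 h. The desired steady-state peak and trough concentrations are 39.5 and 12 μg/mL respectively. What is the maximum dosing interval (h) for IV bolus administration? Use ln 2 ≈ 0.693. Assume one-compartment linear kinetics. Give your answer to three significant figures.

55.7 h

k = 0.693 / t½ = 0.693 / 32.4 = 0.02139 h⁻¹
Between IV bolus doses, concentration decays as C = C₀·e^(−kτ), so C_peak/C_trough = e^(kτ).
τ_max = ln(C_peak/C_trough) / k = ln(39.5/12) / 0.02139 = 1.191 / 0.02139 = 55.68 h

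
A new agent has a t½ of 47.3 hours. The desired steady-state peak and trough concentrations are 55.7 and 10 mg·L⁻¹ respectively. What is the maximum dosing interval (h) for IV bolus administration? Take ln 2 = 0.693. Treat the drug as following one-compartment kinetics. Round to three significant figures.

k = 0.693 / t½ = 0.693 / 47.3 = 0.01465 h⁻¹
Between IV bolus doses, concentration decays as C = C₀·e^(−kτ), so C_peak/C_trough = e^(kτ).
τ_max = ln(C_peak/C_trough) / k = ln(55.7/10) / 0.01465 = 1.717 / 0.01465 = 117.2 h

117 h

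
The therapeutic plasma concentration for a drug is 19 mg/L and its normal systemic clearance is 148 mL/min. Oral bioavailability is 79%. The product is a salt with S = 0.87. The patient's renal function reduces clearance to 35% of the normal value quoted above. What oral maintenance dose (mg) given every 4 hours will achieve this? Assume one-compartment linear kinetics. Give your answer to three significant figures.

344 mg

CL = 148 mL/min × 60/1000 = 8.880 L/h
Patient clearance = 0.35 × 8.880 = 3.108 L/h
D = CL × Css × τ / F / S = 3.108 × 19 × 4 / 0.79 / 0.87 = 343.7 mg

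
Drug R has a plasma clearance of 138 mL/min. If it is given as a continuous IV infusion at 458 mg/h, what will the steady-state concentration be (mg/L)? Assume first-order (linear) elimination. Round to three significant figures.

55.3 mg/L

Convert clearance: 138 mL/min × 60 min/h ÷ 1000 mL/L = 8.280 L/h
Css = rate / CL = 458 / 8.280 = 55.31 mg/L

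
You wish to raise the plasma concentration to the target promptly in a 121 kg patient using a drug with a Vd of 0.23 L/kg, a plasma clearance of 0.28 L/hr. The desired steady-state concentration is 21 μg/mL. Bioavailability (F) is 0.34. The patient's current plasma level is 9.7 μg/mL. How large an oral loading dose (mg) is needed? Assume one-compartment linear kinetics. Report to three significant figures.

925 mg

Vd(total) = 121 kg × 0.23 L/kg = 27.83 L
Concentration deficit ΔC = 21 − 9.7 = 11.30 mg/L
LD = Vd × ΔC / F = 27.83 × 11.30 / 0.34 = 924.9 mg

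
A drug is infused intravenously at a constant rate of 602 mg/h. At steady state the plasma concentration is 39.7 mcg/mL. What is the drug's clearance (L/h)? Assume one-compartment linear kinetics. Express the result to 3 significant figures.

At steady state, infusion rate = CL × Css, so CL = rate / Css.
CL = 602 / 39.7 = 15.16 L/h

15.2 L/h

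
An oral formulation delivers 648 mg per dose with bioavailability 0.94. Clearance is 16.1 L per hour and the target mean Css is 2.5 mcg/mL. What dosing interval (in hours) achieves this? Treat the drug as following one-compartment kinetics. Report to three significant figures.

15.1 h

F·D/τ = CL·Css → τ = F·D / (CL·Css).
τ = 0.94 × 648 / (16.1 × 2.5) = 15.13 h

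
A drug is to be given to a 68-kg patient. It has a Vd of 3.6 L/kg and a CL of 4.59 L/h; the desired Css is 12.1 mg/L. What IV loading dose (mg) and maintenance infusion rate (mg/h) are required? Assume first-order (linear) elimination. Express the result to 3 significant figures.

Vd = 3.6 L/kg × 68 kg = 244.8 L
Loading dose = Vd × C = 244.8 × 12.1 = 2962 mg
Maintenance infusion rate = CL × Css = 4.590 × 12.1 = 55.54 mg/h

(a) 2960 mg; (b) 55.5 mg/h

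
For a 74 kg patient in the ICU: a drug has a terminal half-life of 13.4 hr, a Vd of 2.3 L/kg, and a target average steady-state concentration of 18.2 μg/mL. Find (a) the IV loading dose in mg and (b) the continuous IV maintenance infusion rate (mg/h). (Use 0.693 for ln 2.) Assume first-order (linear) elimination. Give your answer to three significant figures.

Vd = 2.3 L/kg × 74 kg = 170.2 L
LD = Vd × C = 170.2 × 18.2 = 3098 mg
CL = 0.693 × Vd / t½ = 0.693 × 170.2 / 13.4 = 8.802 L/h
Infusion rate = CL × Css = 8.802 × 18.2 = 160.2 mg/h

(a) 3100 mg; (b) 160 mg/h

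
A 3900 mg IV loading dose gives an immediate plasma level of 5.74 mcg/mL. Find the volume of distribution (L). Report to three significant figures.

Immediately after an IV bolus, C₀ = Dose / Vd, so Vd = Dose / C₀.
Vd = 3900 / 5.74 = 679.4 L

679 L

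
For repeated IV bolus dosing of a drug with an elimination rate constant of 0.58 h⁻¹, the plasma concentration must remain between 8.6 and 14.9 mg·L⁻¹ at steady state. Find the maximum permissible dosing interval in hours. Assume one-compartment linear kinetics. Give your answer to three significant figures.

0.948 h

Between IV bolus doses, concentration decays as C = C₀·e^(−kτ), so C_peak/C_trough = e^(kτ).
τ_max = ln(C_peak/C_trough) / k = ln(14.9/8.6) / 0.5800 = 0.5496 / 0.5800 = 0.9476 h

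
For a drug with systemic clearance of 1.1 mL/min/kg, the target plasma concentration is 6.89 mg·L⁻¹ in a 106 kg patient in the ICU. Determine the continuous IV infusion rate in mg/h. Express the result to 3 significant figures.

48.2 mg/h

CL = 1.1 mL/min/kg × 106 kg = 116.6 mL/min = 116.6 × 60/1000 = 6.996 L/h
Rate = CL × Css = 6.996 × 6.89 = 48.20 mg/h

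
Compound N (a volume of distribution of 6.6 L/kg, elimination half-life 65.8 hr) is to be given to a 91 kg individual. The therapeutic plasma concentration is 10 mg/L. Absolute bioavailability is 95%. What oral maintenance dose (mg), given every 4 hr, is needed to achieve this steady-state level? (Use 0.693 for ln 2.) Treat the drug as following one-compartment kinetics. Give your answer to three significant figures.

Vd = 6.6 L/kg × 91 kg = 600.6 L
CL = ln 2 · Vd / t½ = 0.693 × 600.6 / 65.8 = 6.325 L/h
D = CL × Css × τ / F = 6.325 × 10 × 4 / 0.95 = 266.3 mg

266 mg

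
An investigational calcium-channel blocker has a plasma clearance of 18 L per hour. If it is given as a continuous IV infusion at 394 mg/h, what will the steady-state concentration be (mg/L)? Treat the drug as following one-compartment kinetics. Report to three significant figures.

21.9 mg/L

Css = rate / CL = 394 / 18.00 = 21.89 mg/L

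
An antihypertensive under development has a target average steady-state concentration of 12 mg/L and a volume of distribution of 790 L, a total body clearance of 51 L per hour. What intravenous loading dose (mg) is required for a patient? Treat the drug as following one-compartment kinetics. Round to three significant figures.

9480 mg

LD = Vd × C = 790.0 × 12.00 = 9480 mg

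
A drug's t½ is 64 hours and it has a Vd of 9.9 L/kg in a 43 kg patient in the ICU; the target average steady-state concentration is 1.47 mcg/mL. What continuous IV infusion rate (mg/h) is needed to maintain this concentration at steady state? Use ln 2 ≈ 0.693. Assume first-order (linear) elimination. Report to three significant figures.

6.78 mg/h

Vd = 9.9 L/kg × 43 kg = 425.7 L
CL = ln 2 · Vd / t½ = 0.693 × 425.7 / 64 = 4.610 L/h
Infusion rate = CL × Css = 4.610 × 1.47 = 6.777 mg/h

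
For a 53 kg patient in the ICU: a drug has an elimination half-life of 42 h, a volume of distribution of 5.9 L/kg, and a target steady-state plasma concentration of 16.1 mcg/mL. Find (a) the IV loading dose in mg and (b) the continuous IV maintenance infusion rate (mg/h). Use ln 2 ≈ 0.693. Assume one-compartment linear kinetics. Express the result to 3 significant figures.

(a) 5030 mg; (b) 83.1 mg/h

Vd(total) = 53 kg × 5.9 L/kg = 312.7 L
LD = Vd × C = 312.7 × 16.1 = 5034 mg
CL = 0.693 × Vd / t½ = 0.693 × 312.7 / 42 = 5.160 L/h
Infusion rate = CL × Css = 5.160 × 16.1 = 83.08 mg/h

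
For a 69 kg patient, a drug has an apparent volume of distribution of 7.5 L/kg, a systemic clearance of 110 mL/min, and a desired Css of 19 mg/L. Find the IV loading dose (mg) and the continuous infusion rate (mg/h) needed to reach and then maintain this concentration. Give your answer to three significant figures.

(a) 9830 mg; (b) 125 mg/h

Vd(total) = 69 kg × 7.5 L/kg = 517.5 L
Loading dose = Vd × C = 517.5 × 19 = 9833 mg
CL = 110 mL/min = 110 × 0.06 = 6.600 L/h
Infusion rate = 6.600 L/h × 19 mg/L = 125.4 mg/h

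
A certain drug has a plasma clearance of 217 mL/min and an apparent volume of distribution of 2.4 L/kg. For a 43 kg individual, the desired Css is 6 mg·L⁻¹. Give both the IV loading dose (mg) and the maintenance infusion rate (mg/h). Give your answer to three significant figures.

(a) 619 mg; (b) 78.1 mg/h

Vd = 2.4 L/kg × 43 kg = 103.2 L
Loading dose = Vd × C = 103.2 × 6 = 619.2 mg
CL = 217 mL/min × 60/1000 = 13.02 L/h
Maintenance infusion rate = CL × Css = 13.02 × 6 = 78.12 mg/h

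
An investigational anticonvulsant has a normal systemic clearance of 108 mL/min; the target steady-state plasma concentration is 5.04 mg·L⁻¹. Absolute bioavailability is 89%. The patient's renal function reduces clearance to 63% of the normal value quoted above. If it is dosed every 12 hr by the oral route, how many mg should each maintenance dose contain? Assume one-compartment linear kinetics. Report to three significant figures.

CL = 108 mL/min × 60/1000 = 6.480 L/h
Patient clearance = 0.63 × 6.480 = 4.082 L/h
D = CL × Css × τ / F = 4.082 × 5.04 × 12 / 0.89 = 277.4 mg

277 mg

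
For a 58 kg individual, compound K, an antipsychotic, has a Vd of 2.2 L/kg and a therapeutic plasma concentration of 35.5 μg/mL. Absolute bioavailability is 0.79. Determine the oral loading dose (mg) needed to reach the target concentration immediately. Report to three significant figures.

Vd = 2.2 L/kg × 58 kg = 127.6 L
LD = Vd × C / F = 127.6 × 35.50 / 0.79 = 5734 mg

5730 mg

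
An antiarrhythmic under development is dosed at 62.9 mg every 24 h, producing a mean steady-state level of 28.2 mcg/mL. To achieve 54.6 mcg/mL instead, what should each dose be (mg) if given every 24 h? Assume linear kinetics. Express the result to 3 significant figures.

With linear kinetics, Css is proportional to dose rate (D/τ) at fixed clearance.
D₂ = D₁ × (Css,target / Css,current) = 62.9 × 54.6/28.2 = 121.8 mg

122 mg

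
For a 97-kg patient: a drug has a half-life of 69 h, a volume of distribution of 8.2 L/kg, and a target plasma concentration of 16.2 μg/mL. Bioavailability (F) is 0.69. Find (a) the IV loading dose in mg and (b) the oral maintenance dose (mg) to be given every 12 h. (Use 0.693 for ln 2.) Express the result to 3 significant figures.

(a) 12900 mg; (b) 2250 mg

Vd = 8.2 L/kg × 97 kg = 795.4 L
LD = Vd × C = 795.4 × 16.2 = 12890 mg
CL = 0.693 × Vd / t½ = 0.693 × 795.4 / 69 = 7.989 L/h
D = CL × Css × τ / F = 7.989 × 16.2 × 12 / 0.69 = 2251 mg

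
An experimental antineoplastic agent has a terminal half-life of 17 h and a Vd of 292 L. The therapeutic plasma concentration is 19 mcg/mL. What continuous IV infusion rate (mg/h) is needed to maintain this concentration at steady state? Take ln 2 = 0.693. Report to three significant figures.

226 mg/h

CL = ln 2 · Vd / t½ = 0.693 × 292.0 / 17 = 11.90 L/h
Infusion rate = CL × Css = 11.90 × 19 = 226.1 mg/h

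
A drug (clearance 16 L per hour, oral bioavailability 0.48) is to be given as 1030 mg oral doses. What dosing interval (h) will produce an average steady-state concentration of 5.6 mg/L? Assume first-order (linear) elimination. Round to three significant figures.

F·D/τ = CL·Css → τ = F·D / (CL·Css).
τ = 0.48 × 1030 / (16 × 5.6) = 5.518 h

5.52 h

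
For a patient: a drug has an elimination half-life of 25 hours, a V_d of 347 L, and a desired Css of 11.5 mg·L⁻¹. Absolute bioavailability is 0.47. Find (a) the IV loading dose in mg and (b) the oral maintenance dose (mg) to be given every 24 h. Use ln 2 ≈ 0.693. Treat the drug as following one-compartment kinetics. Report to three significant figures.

LD = Vd × C = 347.0 × 11.5 = 3991 mg
CL = 0.693 × Vd / t½ = 0.693 × 347.0 / 25 = 9.619 L/h
D = CL × Css × τ / F = 9.619 × 11.5 × 24 / 0.47 = 5649 mg

(a) 3990 mg; (b) 5650 mg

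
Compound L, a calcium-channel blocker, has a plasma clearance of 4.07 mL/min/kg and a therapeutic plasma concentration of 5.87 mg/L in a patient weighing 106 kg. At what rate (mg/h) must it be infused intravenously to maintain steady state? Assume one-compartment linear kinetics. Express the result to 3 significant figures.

CL = 4.07 mL/min/kg × 106 kg = 431.4 mL/min = 431.4 × 60/1000 = 25.88 L/h
At steady state, infusion rate equals elimination rate: rate in = CL × Css.
R₀ = 25.88 × 5.87 = 151.9 mg/h

152 mg/h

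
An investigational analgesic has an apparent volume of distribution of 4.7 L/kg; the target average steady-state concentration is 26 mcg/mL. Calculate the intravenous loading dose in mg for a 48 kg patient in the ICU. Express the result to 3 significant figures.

5870 mg

Vd(total) = 48 kg × 4.7 L/kg = 225.6 L
The loading dose fills Vd to the target concentration.
LD = Vd × C = 225.6 × 26.00 = 5866 mg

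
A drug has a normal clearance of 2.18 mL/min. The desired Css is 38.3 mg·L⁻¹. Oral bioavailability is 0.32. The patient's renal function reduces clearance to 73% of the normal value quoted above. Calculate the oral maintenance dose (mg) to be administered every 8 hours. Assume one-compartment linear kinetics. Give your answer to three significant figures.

CL = 2.18 mL/min = 2.18 × 0.06 = 0.1308 L/h
Patient clearance = 0.73 × 0.1308 = 0.09548 L/h
D = CL × Css × τ / F = 0.09548 × 38.3 × 8 / 0.32 = 91.42 mg

91.4 mg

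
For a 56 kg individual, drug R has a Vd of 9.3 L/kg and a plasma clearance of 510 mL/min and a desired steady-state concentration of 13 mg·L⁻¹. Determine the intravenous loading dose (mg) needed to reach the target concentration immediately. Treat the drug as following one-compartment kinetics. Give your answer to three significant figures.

Vd(total) = 56 kg × 9.3 L/kg = 520.8 L
LD = Vd × C = 520.8 × 13.00 = 6770 mg

6770 mg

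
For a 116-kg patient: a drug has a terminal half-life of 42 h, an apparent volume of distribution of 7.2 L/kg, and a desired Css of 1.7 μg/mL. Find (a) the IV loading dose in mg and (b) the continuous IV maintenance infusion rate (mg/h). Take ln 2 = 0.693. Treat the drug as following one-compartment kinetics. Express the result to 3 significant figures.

(a) 1420 mg; (b) 23.4 mg/h

Total Vd = 7.2 × 116 = 835.2 L
LD = Vd × C = 835.2 × 1.7 = 1420 mg
CL = 0.693 × Vd / t½ = 0.693 × 835.2 / 42 = 13.78 L/h
Infusion rate = CL × Css = 13.78 × 1.7 = 23.43 mg/h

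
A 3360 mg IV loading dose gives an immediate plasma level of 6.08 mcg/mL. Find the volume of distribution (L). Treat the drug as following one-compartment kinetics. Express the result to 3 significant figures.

553 L

Immediately after an IV bolus, C₀ = Dose / Vd, so Vd = Dose / C₀.
Vd = 3360 / 6.08 = 552.6 L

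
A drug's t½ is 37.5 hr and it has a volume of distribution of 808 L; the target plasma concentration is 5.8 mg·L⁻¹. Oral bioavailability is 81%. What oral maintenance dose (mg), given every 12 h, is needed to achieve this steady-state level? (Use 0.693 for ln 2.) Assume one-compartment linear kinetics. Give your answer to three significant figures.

k = 0.693/37.5 = 0.01848 h⁻¹, so CL = k·Vd = 0.01848 × 808.0 = 14.93 L/h
D = CL × Css × τ / F = 14.93 × 5.8 × 12 / 0.81 = 1283 mg

1280 mg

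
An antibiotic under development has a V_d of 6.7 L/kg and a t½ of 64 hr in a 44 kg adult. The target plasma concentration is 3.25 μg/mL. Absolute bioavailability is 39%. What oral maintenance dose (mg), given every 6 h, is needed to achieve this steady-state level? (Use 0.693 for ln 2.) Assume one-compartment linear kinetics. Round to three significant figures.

160 mg

Vd = 6.7 L/kg × 44 kg = 294.8 L
CL = 0.693 × Vd / t½ = 0.693 × 294.8 / 64 = 3.192 L/h
D = CL × Css × τ / F = 3.192 × 3.25 × 6 / 0.39 = 159.6 mg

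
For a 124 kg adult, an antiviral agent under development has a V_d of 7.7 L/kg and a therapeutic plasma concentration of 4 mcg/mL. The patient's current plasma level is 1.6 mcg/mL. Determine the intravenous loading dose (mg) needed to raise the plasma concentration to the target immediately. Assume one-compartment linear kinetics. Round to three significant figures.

2290 mg

Vd = 7.7 L/kg × 124 kg = 954.8 L
The loading dose fills Vd to the target concentration.
Concentration deficit ΔC = 4 − 1.6 = 2.400 mg/L
LD = Vd × ΔC = 954.8 × 2.400 = 2292 mg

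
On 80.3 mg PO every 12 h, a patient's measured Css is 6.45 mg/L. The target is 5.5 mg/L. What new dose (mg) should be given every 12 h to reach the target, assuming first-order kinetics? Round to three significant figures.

68.5 mg

For first-order elimination, Css ∝ F·D/(CL·τ); F and CL are unchanged, so Css ∝ D/τ.
D₂ = D₁ × (Css,target / Css,current) = 80.3 × 5.5/6.45 = 68.47 mg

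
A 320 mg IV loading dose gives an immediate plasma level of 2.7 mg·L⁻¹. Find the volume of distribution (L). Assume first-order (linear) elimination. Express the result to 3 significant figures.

Immediately after an IV bolus, C₀ = Dose / Vd, so Vd = Dose / C₀.
Vd = 320 / 2.7 = 118.5 L

119 L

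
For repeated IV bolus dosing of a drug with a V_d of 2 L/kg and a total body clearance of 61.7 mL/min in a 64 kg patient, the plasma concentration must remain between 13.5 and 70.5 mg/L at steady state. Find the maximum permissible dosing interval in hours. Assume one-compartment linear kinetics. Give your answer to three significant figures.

57.2 h

Vd(total) = 64 kg × 2 L/kg = 128.0 L
Convert clearance: 61.7 mL/min × 60 min/h ÷ 1000 mL/L = 3.702 L/h
k = CL / Vd = 3.702 / 128.0 = 0.02892 h⁻¹
Between IV bolus doses, concentration decays as C = C₀·e^(−kτ), so C_peak/C_trough = e^(kτ).
τ_max = ln(C_peak/C_trough) / k = ln(70.5/13.5) / 0.02892 = 1.653 / 0.02892 = 57.16 h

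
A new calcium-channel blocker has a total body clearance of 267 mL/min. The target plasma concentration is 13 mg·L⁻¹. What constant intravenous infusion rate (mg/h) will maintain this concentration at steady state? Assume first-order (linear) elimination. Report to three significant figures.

208 mg/h

CL = 267 mL/min = 267 × 0.06 = 16.02 L/h
Infusion rate = CL · Css = 16.02 L/h × 13 mg/L = 208.3 mg/h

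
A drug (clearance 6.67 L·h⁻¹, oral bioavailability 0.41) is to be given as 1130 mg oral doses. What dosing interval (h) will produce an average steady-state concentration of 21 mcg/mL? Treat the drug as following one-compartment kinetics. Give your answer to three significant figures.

F·D/τ = CL·Css → τ = F·D / (CL·Css).
τ = 0.41 × 1130 / (6.67 × 21) = 3.308 h

3.31 h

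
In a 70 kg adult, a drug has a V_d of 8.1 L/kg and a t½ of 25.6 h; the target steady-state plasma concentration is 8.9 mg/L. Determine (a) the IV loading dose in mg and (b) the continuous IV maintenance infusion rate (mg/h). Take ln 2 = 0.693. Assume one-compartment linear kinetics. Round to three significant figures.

Vd(total) = 70 kg × 8.1 L/kg = 567.0 L
LD = Vd × C = 567.0 × 8.9 = 5046 mg
CL = 0.693 × Vd / t½ = 0.693 × 567.0 / 25.6 = 15.35 L/h
Infusion rate = CL × Css = 15.35 × 8.9 = 136.6 mg/h

(a) 5050 mg; (b) 137 mg/h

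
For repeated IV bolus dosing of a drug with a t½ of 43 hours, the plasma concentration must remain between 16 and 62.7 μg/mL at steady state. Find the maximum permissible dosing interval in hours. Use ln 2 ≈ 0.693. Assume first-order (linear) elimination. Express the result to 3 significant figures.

k = 0.693 / t½ = 0.693 / 43 = 0.01612 h⁻¹
Between IV bolus doses, concentration decays as C = C₀·e^(−kτ), so C_peak/C_trough = e^(kτ).
τ_max = ln(C_peak/C_trough) / k = ln(62.7/16) / 0.01612 = 1.366 / 0.01612 = 84.74 h

84.7 h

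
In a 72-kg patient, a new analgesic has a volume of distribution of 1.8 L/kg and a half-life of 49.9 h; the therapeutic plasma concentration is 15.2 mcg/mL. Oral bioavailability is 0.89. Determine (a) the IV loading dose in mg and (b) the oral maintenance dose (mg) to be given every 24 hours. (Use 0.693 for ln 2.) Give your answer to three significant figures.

(a) 1970 mg; (b) 738 mg

Vd = 1.8 L/kg × 72 kg = 129.6 L
LD = Vd × C = 129.6 × 15.2 = 1970 mg
CL = 0.693 × Vd / t½ = 0.693 × 129.6 / 49.9 = 1.800 L/h
D = CL × Css × τ / F = 1.800 × 15.2 × 24 / 0.89 = 737.8 mg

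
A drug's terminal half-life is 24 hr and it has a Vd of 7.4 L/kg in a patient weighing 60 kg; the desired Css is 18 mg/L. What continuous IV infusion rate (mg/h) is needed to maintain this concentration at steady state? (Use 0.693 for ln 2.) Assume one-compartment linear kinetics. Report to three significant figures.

231 mg/h

Total Vd = 7.4 × 60 = 444.0 L
k = 0.693/24 = 0.02888 h⁻¹, so CL = k·Vd = 0.02888 × 444.0 = 12.82 L/h
Infusion rate = CL × Css = 12.82 × 18 = 230.8 mg/h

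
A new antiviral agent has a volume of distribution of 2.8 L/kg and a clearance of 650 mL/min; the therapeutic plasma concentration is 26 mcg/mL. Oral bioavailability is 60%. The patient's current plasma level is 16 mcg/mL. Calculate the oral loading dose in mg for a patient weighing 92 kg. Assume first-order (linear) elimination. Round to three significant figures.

Total Vd = 2.8 × 92 = 257.6 L
Concentration deficit ΔC = 26 − 16 = 10.00 mg/L
LD = Vd × ΔC / F = 257.6 × 10.00 / 0.6 = 4293 mg

4290 mg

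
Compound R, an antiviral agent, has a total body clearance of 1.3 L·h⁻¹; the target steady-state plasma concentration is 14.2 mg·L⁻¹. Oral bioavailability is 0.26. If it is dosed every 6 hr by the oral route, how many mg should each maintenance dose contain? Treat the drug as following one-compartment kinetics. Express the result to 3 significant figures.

426 mg

At steady state, dose per interval replaces the amount cleared in that interval: F·D/τ = CL·Css.
D = CL × Css × τ / F = 1.300 × 14.2 × 6 / 0.26 = 426.0 mg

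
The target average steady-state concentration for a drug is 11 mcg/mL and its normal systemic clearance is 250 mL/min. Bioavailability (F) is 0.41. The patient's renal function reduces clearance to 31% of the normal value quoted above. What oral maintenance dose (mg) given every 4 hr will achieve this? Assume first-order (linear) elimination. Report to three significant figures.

499 mg

Convert clearance: 250 mL/min × 60 min/h ÷ 1000 mL/L = 15.00 L/h
Patient clearance = 0.31 × 15.00 = 4.650 L/h
D = CL × Css × τ / F = 4.650 × 11 × 4 / 0.41 = 499.0 mg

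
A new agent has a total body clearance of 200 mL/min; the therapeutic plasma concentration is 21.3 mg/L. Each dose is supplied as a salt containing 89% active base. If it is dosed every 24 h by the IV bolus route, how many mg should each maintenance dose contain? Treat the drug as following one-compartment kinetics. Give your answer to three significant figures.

CL = 200 mL/min = 200 × 0.06 = 12.00 L/h
D = CL × Css × τ / S = 12.00 × 21.3 × 24 / 0.89 = 6893 mg

6890 mg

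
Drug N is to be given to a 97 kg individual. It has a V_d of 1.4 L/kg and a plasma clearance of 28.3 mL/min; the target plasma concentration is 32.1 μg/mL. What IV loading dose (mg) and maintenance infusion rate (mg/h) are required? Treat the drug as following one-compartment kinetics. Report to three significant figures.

(a) 4360 mg; (b) 54.5 mg/h

Vd = 1.4 L/kg × 97 kg = 135.8 L
Loading dose = Vd × C = 135.8 × 32.1 = 4359 mg
Convert clearance: 28.3 mL/min × 60 min/h ÷ 1000 mL/L = 1.698 L/h
Maintenance infusion rate = CL × Css = 1.698 × 32.1 = 54.51 mg/h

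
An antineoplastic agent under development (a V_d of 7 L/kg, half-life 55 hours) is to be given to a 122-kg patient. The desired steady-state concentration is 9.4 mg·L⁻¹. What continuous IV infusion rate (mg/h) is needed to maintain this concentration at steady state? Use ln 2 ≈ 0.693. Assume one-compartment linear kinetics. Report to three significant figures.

101 mg/h

Vd = 7 L/kg × 122 kg = 854.0 L
k = 0.693/55 = 0.01260 h⁻¹, so CL = k·Vd = 0.01260 × 854.0 = 10.76 L/h
Infusion rate = CL × Css = 10.76 × 9.4 = 101.1 mg/h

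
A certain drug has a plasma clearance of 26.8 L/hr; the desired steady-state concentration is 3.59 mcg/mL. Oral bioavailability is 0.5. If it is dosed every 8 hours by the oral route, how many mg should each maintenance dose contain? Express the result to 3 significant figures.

At steady state, dose per interval replaces the amount cleared in that interval: F·D/τ = CL·Css.
D = CL × Css × τ / F = 26.80 × 3.59 × 8 / 0.5 = 1539 mg

1540 mg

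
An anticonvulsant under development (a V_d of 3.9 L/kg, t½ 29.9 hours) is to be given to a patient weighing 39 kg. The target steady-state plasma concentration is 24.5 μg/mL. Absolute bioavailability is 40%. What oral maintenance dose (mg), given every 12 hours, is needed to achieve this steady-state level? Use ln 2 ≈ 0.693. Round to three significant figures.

Vd = 3.9 L/kg × 39 kg = 152.1 L
k = 0.693/29.9 = 0.02318 h⁻¹, so CL = k·Vd = 0.02318 × 152.1 = 3.526 L/h
D = CL × Css × τ / F = 3.526 × 24.5 × 12 / 0.4 = 2592 mg

2590 mg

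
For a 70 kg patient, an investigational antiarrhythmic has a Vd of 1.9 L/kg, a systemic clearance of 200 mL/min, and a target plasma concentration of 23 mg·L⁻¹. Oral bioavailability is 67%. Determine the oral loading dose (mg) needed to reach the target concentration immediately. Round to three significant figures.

4570 mg

Vd(total) = 70 kg × 1.9 L/kg = 133.0 L
LD = Vd × C / F = 133.0 × 23.00 / 0.67 = 4566 mg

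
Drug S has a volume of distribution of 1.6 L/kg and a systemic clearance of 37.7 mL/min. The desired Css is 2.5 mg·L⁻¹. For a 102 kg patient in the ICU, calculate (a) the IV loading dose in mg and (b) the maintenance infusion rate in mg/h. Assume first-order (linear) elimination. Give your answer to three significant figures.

Total Vd = 1.6 × 102 = 163.2 L
Loading: fill Vd to C_target → 163.2 L × 2.5 mg/L = 408.0 mg
CL = 37.7 mL/min × 60/1000 = 2.262 L/h
Maintenance infusion rate = CL × Css = 2.262 × 2.5 = 5.655 mg/h

(a) 408 mg; (b) 5.66 mg/h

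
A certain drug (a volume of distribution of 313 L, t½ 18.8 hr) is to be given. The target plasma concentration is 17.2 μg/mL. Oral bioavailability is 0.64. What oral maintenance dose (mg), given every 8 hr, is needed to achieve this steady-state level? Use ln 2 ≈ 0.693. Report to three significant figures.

2480 mg

k = 0.693/18.8 = 0.03686 h⁻¹, so CL = k·Vd = 0.03686 × 313.0 = 11.54 L/h
D = CL × Css × τ / F = 11.54 × 17.2 × 8 / 0.64 = 2481 mg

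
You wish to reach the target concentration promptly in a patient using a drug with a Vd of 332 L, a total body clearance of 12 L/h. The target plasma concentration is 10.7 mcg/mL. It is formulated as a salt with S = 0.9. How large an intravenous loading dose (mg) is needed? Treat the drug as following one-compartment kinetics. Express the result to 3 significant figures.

LD = Vd × C / S = 332.0 × 10.70 / 0.9 = 3947 mg

3950 mg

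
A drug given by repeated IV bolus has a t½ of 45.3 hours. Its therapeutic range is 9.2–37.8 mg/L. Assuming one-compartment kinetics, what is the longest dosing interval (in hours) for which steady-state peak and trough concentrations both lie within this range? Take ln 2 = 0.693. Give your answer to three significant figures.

k = 0.693 / t½ = 0.693 / 45.3 = 0.01530 h⁻¹
Between IV bolus doses, concentration decays as C = C₀·e^(−kτ), so C_peak/C_trough = e^(kτ).
τ_max = ln(C_peak/C_trough) / k = ln(37.8/9.2) / 0.01530 = 1.413 / 0.01530 = 92.35 h

92.4 h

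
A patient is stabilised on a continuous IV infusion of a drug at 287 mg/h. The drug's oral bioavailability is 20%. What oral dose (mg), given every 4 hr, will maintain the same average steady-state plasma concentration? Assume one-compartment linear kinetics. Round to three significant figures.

To maintain the same Css, the systemic dosing rate must be unchanged: F·D/τ = infusion rate.
D = rate × τ / F = 287 × 4 / 0.2 = 5740 mg

5740 mg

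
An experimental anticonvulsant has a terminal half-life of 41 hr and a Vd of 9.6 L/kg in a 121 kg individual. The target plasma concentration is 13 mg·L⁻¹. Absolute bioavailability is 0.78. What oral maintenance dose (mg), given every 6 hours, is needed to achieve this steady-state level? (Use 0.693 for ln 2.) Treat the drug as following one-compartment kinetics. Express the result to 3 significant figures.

Total Vd = 9.6 × 121 = 1162 L
k = 0.693/41 = 0.01690 h⁻¹, so CL = k·Vd = 0.01690 × 1162 = 19.64 L/h
D = CL × Css × τ / F = 19.64 × 13 × 6 / 0.78 = 1964 mg

1960 mg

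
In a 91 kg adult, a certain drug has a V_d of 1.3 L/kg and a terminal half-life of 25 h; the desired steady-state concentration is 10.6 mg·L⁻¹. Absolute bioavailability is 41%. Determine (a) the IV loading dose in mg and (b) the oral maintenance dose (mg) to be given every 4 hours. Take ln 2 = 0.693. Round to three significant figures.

Total Vd = 1.3 × 91 = 118.3 L
LD = Vd × C = 118.3 × 10.6 = 1254 mg
CL = 0.693 × Vd / t½ = 0.693 × 118.3 / 25 = 3.279 L/h
D = CL × Css × τ / F = 3.279 × 10.6 × 4 / 0.41 = 339.1 mg

(a) 1250 mg; (b) 339 mg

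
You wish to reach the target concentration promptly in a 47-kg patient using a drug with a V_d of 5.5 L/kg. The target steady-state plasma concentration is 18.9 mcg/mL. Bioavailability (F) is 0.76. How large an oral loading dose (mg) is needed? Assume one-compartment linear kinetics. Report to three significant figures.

6430 mg

Vd = 5.5 L/kg × 47 kg = 258.5 L
LD = Vd × C / F = 258.5 × 18.90 / 0.76 = 6428 mg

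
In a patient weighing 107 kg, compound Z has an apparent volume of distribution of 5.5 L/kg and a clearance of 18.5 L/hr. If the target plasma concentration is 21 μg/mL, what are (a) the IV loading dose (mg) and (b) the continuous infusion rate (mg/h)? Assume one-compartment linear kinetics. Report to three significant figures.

Total Vd = 5.5 × 107 = 588.5 L
Loading dose = Vd × C = 588.5 × 21 = 12360 mg
Maintenance infusion rate = CL × Css = 18.50 × 21 = 388.5 mg/h

(a) 12400 mg; (b) 389 mg/h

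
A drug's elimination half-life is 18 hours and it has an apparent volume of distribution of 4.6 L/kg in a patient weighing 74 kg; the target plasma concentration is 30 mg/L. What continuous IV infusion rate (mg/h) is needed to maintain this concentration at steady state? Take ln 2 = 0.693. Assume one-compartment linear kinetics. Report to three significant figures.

393 mg/h

Vd = 4.6 L/kg × 74 kg = 340.4 L
CL = ln 2 · Vd / t½ = 0.693 × 340.4 / 18 = 13.11 L/h
Infusion rate = CL × Css = 13.11 × 30 = 393.3 mg/h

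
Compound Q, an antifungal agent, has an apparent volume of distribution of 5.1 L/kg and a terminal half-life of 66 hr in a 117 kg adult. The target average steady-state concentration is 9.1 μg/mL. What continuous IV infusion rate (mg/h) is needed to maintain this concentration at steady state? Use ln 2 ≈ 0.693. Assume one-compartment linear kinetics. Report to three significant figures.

Vd = 5.1 L/kg × 117 kg = 596.7 L
k = 0.693/66 = 0.01050 h⁻¹, so CL = k·Vd = 0.01050 × 596.7 = 6.265 L/h
Infusion rate = CL × Css = 6.265 × 9.1 = 57.01 mg/h

57.0 mg/h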